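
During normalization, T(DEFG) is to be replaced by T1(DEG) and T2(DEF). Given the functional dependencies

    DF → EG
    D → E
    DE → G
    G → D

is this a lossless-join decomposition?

Yes

Common attributes: T1 ∩ T2 = {DE}.
Closure of {DE}: DE → G applies, adding G. So (DE)⁺ = {DEG}.
This closure contains every attribute of T1, so T1 ∩ T2 → T1. The join is lossless.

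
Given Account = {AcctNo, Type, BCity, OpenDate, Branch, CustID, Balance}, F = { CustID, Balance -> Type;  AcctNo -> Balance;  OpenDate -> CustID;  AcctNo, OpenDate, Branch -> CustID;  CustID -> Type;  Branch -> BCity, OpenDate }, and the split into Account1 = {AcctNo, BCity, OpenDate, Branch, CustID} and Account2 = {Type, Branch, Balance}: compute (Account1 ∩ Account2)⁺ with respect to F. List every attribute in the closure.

Type, BCity, OpenDate, Branch, CustID

Account1 ∩ Account2 = {Branch}.
Branch → BCity, OpenDate applies, adding BCity, OpenDate
OpenDate → CustID applies, adding CustID
CustID → Type applies, adding Type
Closure: {Type, BCity, OpenDate, Branch, CustID}.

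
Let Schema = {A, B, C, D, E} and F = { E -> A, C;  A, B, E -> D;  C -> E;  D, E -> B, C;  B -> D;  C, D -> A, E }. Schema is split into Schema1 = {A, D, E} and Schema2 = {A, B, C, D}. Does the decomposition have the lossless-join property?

No

Common attributes: Schema1 ∩ Schema2 = {A, D}.
No dependency enlarges {A, D}, so (A, D)⁺ = {A, D}.
The closure contains neither all of Schema1 = {A, D, E} nor all of Schema2 = {A, B, C, D}, so the common attributes are not a superkey of either fragment. The join is lossy.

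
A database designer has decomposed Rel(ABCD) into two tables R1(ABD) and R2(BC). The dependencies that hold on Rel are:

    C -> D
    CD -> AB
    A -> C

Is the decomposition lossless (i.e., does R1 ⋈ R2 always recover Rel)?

Common attributes: R1 ∩ R2 = {B}.
No dependency enlarges {B}, so (B)⁺ = {B}.
The closure contains neither all of R1 = {ABD} nor all of R2 = {BC}, so the common attributes are not a superkey of either fragment. The join is lossy.

No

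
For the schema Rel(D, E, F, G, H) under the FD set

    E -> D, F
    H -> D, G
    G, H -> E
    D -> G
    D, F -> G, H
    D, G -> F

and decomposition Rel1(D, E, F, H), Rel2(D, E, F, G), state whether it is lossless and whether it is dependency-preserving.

lossless and dependency-preserving

Lossless test: (D, E, F)⁺ = {D, E, F, G, H}, which contains all of one fragment — lossless.
Dependency preservation: H → D, G; G, H → E; D, F → G, H are not contained in any single fragment, but the restricted closure of each left-hand side across the fragments still reaches the right-hand side; the remaining FDs each lie inside some fragment. All dependencies are preserved.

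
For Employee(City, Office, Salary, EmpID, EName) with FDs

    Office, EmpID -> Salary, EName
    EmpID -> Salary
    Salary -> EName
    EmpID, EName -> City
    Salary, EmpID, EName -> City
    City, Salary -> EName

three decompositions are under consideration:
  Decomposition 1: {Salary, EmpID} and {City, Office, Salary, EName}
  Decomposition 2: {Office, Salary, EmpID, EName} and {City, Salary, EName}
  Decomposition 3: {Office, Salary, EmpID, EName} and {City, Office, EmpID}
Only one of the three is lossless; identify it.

Decomposition 1: common = {Salary}, closure = {Salary, EName} → lossy.
Decomposition 2: common = {Salary, EName}, closure = {Salary, EName} → lossy.
Decomposition 3: common = {Office, EmpID}, closure = {City, Office, Salary, EmpID, EName} → lossless.

Decomposition 3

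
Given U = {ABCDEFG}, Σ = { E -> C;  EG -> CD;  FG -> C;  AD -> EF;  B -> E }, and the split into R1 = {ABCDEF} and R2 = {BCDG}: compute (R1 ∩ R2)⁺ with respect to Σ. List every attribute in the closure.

BCDE

R1 ∩ R2 = {BCD}.
B → E applies, adding E
Closure: {BCDE}.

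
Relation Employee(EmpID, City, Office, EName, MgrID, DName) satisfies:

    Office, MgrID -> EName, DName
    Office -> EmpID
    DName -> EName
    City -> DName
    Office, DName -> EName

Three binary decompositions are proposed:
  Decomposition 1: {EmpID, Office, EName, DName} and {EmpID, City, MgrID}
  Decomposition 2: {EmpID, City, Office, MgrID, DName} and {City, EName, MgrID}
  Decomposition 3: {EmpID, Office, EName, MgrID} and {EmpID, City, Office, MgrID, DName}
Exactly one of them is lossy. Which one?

Decomposition 1

Decomposition 1: common = {EmpID}, closure = {EmpID} → lossy.
Decomposition 2: common = {City, MgrID}, closure = {City, EName, MgrID, DName} → lossless.
Decomposition 3: common = {EmpID, Office, MgrID}, closure = {EmpID, Office, EName, MgrID, DName} → lossless.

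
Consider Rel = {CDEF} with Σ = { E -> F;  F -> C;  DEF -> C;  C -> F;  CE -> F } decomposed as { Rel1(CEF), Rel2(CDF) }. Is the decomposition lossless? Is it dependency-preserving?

Lossless test: (CF)⁺ = {CF}, which is a superkey of neither fragment — lossy.
Dependency preservation: DEF → C is not contained in any single fragment, but the restricted closure of its left-hand side across the fragments still reaches the right-hand side; the remaining FDs each lie inside some fragment. All dependencies are preserved.

lossy but dependency-preserving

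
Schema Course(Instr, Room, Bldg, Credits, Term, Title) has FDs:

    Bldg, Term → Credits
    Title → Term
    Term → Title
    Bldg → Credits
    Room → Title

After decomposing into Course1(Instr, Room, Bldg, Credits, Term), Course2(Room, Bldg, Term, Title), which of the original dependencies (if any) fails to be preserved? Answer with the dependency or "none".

Bldg, Term → Credits lies within Course1.
Title → Term lies within Course2.
Term → Title lies within Course2.
Bldg → Credits lies within Course1.
Room → Title lies within Course2.
Every dependency is enforceable on the fragments, so the decomposition is dependency-preserving.

none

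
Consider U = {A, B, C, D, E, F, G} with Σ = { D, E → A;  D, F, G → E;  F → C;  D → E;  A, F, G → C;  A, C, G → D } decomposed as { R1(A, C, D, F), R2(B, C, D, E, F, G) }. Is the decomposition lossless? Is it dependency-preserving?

lossless but not dependency-preserving

Lossless test: (C, D, F)⁺ = {A, C, D, E, F}, which contains all of one fragment — lossless.
Dependency preservation: the restricted closure of {A, C, G} across the fragments never reaches {D}, so A, C, G → D cannot be enforced without a join — not preserved.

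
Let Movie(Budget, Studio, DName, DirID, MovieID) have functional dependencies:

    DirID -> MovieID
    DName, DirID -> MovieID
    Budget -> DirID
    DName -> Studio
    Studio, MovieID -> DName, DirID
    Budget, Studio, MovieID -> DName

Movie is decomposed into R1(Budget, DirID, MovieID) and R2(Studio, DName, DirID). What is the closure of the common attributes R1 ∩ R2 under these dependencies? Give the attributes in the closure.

R1 ∩ R2 = {DirID}.
DirID → MovieID applies, adding MovieID
Closure: {DirID, MovieID}.

DirID, MovieID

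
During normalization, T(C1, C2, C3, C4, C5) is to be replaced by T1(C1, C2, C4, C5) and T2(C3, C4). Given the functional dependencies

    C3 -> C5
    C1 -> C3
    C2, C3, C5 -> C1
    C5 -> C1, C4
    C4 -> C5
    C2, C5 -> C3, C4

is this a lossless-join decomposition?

Common attributes: T1 ∩ T2 = {C4}.
Closure of {C4}: C4 → C5 applies, adding C5; C5 → C1, C4 applies, adding C1; C1 → C3 applies, adding C3. So (C4)⁺ = {C1, C3, C4, C5}.
This closure contains every attribute of T2, so T1 ∩ T2 → T2. The join is lossless.

Yes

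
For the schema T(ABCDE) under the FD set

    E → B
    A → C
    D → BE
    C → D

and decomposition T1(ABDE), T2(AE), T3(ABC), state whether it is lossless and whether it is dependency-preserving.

Lossless test (chase): Rows 1 and 2 agree on E; apply E→B and equate their B entries. Rows 1 and 2 agree on A; apply A→C and equate their C entries. Rows 1 and 3 agree on A; apply A→C and equate their C entries. Rows 1 and 2 agree on C; apply C→D and equate their D entries. Rows 1 and 3 agree on C; apply C→D and equate their D entries. Rows 1 and 3 agree on D; apply D→BE and equate their BE entries. Row 1 is now all distinguished symbols — the join is lossless.
Dependency preservation: the restricted closure of {C} across the fragments never reaches {D}, so C → D cannot be enforced without a join — not preserved.

lossless but not dependency-preserving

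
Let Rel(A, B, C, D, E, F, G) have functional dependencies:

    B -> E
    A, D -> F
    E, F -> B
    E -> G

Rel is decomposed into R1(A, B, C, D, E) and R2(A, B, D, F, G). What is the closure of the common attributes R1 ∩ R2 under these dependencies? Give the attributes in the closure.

A, B, D, E, F, G

R1 ∩ R2 = {A, B, D}.
B → E applies, adding E
A, D → F applies, adding F
E → G applies, adding G
Closure: {A, B, D, E, F, G}.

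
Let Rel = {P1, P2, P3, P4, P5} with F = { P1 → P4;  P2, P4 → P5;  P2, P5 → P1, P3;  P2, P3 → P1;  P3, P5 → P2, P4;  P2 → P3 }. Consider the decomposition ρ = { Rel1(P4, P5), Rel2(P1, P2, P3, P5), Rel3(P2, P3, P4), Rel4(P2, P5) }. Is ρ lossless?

Chase test. Columns are P1, P2, P3, P4, P5; row i has aⱼ where attribute j ∈ Reli, else bᵢⱼ.
Initial tableau (one row per fragment):
  row 1: b11 b12 b13 a4 a5
  row 2: a1 a2 a3 b24 a5
  row 3: b31 a2 a3 a4 b35
  row 4: b41 a2 b43 b44 a5
Rows 2 and 4 agree on P2, P5; apply P2, P5→P1, P3 and equate their P1, P3 entries.
Rows 2 and 3 agree on P2, P3; apply P2, P3→P1 and equate their P1 entries.
Rows 2 and 4 agree on P3, P5; apply P3, P5→P2, P4 and equate their P2, P4 entries.
Rows 2 and 3 agree on P1; apply P1→P4 and equate their P4 entries.
Rows 2 and 3 agree on P2, P4; apply P2, P4→P5 and equate their P5 entries.
Row 2 is now all distinguished symbols — the join is lossless.

Yes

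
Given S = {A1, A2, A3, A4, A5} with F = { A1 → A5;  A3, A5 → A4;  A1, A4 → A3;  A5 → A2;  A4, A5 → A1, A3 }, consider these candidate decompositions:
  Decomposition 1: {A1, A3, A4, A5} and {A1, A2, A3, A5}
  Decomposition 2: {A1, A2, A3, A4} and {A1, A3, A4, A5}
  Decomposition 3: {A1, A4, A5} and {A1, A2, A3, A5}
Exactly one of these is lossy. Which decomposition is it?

Decomposition 1: common = {A1, A3, A5}, closure = {A1, A2, A3, A4, A5} → lossless.
Decomposition 2: common = {A1, A3, A4}, closure = {A1, A2, A3, A4, A5} → lossless.
Decomposition 3: common = {A1, A5}, closure = {A1, A2, A5} → lossy.

Decomposition 3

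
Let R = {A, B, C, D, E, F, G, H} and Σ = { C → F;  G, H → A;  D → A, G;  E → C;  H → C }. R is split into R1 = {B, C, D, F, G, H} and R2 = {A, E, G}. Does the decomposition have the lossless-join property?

No

Common attributes: R1 ∩ R2 = {G}.
No dependency enlarges {G}, so (G)⁺ = {G}.
The closure contains neither all of R1 = {B, C, D, F, G, H} nor all of R2 = {A, E, G}, so the common attributes are not a superkey of either fragment. The join is lossy.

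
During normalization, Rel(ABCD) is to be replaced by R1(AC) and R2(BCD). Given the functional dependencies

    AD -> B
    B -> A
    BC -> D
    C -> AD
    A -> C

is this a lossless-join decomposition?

Yes

Common attributes: R1 ∩ R2 = {C}.
Closure of {C}: C → AD applies, adding AD; AD → B applies, adding B. So (C)⁺ = {ABCD}.
This closure contains every attribute of R1, so R1 ∩ R2 → R1. The join is lossless.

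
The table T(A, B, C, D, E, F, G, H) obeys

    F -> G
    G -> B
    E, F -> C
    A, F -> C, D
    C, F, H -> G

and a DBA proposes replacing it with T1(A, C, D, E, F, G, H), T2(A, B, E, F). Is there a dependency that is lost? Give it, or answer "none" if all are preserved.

Check G → B: no single fragment contains all of {B, G}, and the restricted closure of {G} across the fragments never reaches {B}.
F → G is preserved.
E, F → C is preserved.
A, F → C, D is preserved.
C, F, H → G is preserved.

G -> B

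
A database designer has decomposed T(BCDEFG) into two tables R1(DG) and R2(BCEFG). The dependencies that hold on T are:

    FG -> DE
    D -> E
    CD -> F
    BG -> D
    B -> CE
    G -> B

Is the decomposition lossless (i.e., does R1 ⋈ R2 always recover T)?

Yes

Common attributes: R1 ∩ R2 = {G}.
Closure of {G}: G → B applies, adding B; BG → D applies, adding D; B → CE applies, adding CE; CD → F applies, adding F. So (G)⁺ = {BCDEFG}.
This closure contains every attribute of R1, so R1 ∩ R2 → R1. The join is lossless.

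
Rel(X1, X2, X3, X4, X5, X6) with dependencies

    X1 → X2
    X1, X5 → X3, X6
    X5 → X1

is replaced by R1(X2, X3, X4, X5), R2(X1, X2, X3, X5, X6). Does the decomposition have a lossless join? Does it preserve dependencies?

lossless and dependency-preserving

Lossless test: (X2, X3, X5)⁺ = {X1, X2, X3, X5, X6}, which contains all of one fragment — lossless.
Dependency preservation: every FD's attributes lie within a single fragment, so each can be enforced locally — preserved.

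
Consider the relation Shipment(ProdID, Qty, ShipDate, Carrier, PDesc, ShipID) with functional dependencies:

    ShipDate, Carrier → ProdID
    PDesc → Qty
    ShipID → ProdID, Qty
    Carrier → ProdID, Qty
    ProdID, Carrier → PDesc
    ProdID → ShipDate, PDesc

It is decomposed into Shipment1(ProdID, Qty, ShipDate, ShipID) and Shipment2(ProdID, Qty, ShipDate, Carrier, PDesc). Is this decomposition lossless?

Common attributes: Shipment1 ∩ Shipment2 = {ProdID, Qty, ShipDate}.
Closure of {ProdID, Qty, ShipDate}: ProdID → ShipDate, PDesc applies, adding PDesc. So (ProdID, Qty, ShipDate)⁺ = {ProdID, Qty, ShipDate, PDesc}.
The closure contains neither all of Shipment1 = {ProdID, Qty, ShipDate, ShipID} nor all of Shipment2 = {ProdID, Qty, ShipDate, Carrier, PDesc}, so the common attributes are not a superkey of either fragment. The join is lossy.

No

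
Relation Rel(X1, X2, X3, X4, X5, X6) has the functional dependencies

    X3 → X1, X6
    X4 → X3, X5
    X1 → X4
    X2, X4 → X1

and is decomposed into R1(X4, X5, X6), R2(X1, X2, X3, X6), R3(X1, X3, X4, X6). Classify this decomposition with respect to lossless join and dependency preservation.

lossless and dependency-preserving

Lossless test (chase): Rows 1 and 3 agree on X4; apply X4→X3, X5 and equate their X3, X5 entries. Rows 2 and 3 agree on X1; apply X1→X4 and equate their X4 entries. Rows 1 and 2 agree on X3; apply X3→X1, X6 and equate their X1, X6 entries. Rows 1 and 2 agree on X4; apply X4→X3, X5 and equate their X3, X5 entries. Row 2 is now all distinguished symbols — the join is lossless.
Dependency preservation: X4 → X3, X5; X2, X4 → X1 are not contained in any single fragment, but the restricted closure of each left-hand side across the fragments still reaches the right-hand side; the remaining FDs each lie inside some fragment. All dependencies are preserved.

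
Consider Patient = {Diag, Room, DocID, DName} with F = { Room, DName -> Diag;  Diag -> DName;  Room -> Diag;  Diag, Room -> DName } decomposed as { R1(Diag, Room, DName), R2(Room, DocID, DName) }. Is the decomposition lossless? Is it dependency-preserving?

lossless and dependency-preserving

Lossless test: (Room, DName)⁺ = {Diag, Room, DName}, which contains all of one fragment — lossless.
Dependency preservation: every FD's attributes lie within a single fragment, so each can be enforced locally — preserved.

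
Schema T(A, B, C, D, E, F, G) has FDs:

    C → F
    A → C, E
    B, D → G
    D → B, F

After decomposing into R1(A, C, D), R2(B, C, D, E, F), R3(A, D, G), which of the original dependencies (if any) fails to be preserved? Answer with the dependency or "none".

Check A → C, E: no single fragment contains all of {A, C, E}, and the restricted closure of {A} across the fragments never reaches {C, E}.
C → F is preserved.
B, D → G is preserved.
D → B, F is preserved.

A → C, E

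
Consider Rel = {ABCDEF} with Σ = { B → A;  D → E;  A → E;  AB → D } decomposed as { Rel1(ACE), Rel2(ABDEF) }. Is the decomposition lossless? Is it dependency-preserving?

Lossless test: (AE)⁺ = {AE}, which is a superkey of neither fragment — lossy.
Dependency preservation: every FD's attributes lie within a single fragment, so each can be enforced locally — preserved.

lossy but dependency-preserving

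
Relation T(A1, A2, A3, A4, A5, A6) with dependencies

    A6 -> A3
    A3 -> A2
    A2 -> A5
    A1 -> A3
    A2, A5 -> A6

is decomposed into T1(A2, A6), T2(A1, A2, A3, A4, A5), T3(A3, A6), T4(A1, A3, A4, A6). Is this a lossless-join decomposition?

Yes

Chase test. Columns are A1, A2, A3, A4, A5, A6; row i has aⱼ where attribute j ∈ Ti, else bᵢⱼ.
Initial tableau (one row per fragment):
  row 1: b11 a2 b13 b14 b15 a6
  row 2: a1 a2 a3 a4 a5 b26
  row 3: b31 b32 a3 b34 b35 a6
  row 4: a1 b42 a3 a4 b45 a6
Rows 1 and 3 agree on A6; apply A6→A3 and equate their A3 entries.
Rows 1 and 3 agree on A3; apply A3→A2 and equate their A2 entries.
Rows 1 and 4 agree on A3; apply A3→A2 and equate their A2 entries.
Rows 1 and 2 agree on A2; apply A2→A5 and equate their A5 entries.
Rows 1 and 3 agree on A2; apply A2→A5 and equate their A5 entries.
Rows 1 and 4 agree on A2; apply A2→A5 and equate their A5 entries.
Rows 1 and 2 agree on A2, A5; apply A2, A5→A6 and equate their A6 entries.
Row 2 is now all distinguished symbols — the join is lossless.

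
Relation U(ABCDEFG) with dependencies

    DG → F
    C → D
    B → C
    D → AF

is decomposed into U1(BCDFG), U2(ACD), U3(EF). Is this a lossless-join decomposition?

No

Chase test. Columns are ABCDEFG; row i has aⱼ where attribute j ∈ Ui, else bᵢⱼ.
Initial tableau (one row per fragment):
  row 1: b11 a2 a3 a4 b15 a6 a7
  row 2: a1 b22 a3 a4 b25 b26 b27
  row 3: b31 b32 b33 b34 a5 a6 b37
Rows 1 and 2 agree on D; apply D→AF and equate their AF entries.
No row becomes fully distinguished — the join is lossy.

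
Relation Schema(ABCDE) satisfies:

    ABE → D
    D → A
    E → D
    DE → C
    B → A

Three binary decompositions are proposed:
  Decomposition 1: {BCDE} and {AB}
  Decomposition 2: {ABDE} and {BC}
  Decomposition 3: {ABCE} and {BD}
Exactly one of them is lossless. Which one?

Decomposition 1

Decomposition 1: common = {B}, closure = {AB} → lossless.
Decomposition 2: common = {B}, closure = {AB} → lossy.
Decomposition 3: common = {B}, closure = {AB} → lossy.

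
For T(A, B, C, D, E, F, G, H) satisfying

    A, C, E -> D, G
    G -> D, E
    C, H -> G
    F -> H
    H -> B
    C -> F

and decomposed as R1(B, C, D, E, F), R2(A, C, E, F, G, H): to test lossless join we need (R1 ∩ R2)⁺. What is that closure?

R1 ∩ R2 = {C, E, F}.
F → H applies, adding H
H → B applies, adding B
C, H → G applies, adding G
G → D, E applies, adding D
Closure: {B, C, D, E, F, G, H}.

B, C, D, E, F, G, H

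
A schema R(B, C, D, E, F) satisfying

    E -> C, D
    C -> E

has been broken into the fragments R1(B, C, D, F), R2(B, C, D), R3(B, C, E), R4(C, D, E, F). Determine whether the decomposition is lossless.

Yes

Chase test. Columns are B, C, D, E, F; row i has aⱼ where attribute j ∈ Ri, else bᵢⱼ.
Initial tableau (one row per fragment):
  row 1: a1 a2 a3 b14 a5
  row 2: a1 a2 a3 b24 b25
  row 3: a1 a2 b33 a4 b35
  row 4: b41 a2 a3 a4 a5
Rows 3 and 4 agree on E; apply E→C, D and equate their C, D entries.
Rows 1 and 2 agree on C; apply C→E and equate their E entries.
Rows 1 and 3 agree on C; apply C→E and equate their E entries.
Row 1 is now all distinguished symbols — the join is lossless.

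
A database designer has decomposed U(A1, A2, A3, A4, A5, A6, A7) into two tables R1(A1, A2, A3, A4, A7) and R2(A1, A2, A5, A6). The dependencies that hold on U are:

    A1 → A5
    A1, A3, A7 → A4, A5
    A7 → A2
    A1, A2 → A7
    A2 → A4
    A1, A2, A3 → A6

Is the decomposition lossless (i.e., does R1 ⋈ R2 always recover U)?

Common attributes: R1 ∩ R2 = {A1, A2}.
Closure of {A1, A2}: A1 → A5 applies, adding A5; A1, A2 → A7 applies, adding A7; A2 → A4 applies, adding A4. So (A1, A2)⁺ = {A1, A2, A4, A5, A7}.
The closure contains neither all of R1 = {A1, A2, A3, A4, A7} nor all of R2 = {A1, A2, A5, A6}, so the common attributes are not a superkey of either fragment. The join is lossy.

No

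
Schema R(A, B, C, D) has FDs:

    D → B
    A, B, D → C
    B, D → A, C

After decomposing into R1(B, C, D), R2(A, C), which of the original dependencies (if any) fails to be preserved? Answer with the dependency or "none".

B, D → A, C

Check B, D → A, C: no single fragment contains all of {A, B, C, D}, and the restricted closure of {B, D} across the fragments never reaches {A, C}.
D → B is preserved.
A, B, D → C is preserved.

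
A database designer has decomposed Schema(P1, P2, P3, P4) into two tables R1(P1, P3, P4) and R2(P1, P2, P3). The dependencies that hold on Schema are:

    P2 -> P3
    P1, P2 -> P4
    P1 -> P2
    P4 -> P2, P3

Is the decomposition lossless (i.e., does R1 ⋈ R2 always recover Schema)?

Common attributes: R1 ∩ R2 = {P1, P3}.
Closure of {P1, P3}: P1 → P2 applies, adding P2; P1, P2 → P4 applies, adding P4. So (P1, P3)⁺ = {P1, P2, P3, P4}.
This closure contains every attribute of R1, so R1 ∩ R2 → R1. The join is lossless.

Yes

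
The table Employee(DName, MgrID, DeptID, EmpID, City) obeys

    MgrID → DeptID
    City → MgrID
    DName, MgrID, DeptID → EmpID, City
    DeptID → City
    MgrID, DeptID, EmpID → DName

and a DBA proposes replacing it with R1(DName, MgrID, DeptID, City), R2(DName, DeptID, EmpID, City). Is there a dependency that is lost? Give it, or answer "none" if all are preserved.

MgrID → DeptID lies within R1.
City → MgrID lies within R1.
DName, MgrID, DeptID → EmpID, City: restricted closure across fragments reaches EmpID, City.
DeptID → City lies within R1.
MgrID, DeptID, EmpID → DName: restricted closure across fragments reaches DName.
Every dependency is enforceable on the fragments, so the decomposition is dependency-preserving.

none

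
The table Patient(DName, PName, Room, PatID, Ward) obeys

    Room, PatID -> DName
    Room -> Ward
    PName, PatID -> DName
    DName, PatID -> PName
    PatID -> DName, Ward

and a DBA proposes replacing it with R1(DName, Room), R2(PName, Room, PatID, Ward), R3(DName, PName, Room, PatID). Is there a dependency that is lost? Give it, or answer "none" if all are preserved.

Room, PatID → DName lies within R3.
Room → Ward lies within R2.
PName, PatID → DName lies within R3.
DName, PatID → PName lies within R3.
PatID → DName, Ward: restricted closure across fragments reaches DName, Ward.
Every dependency is enforceable on the fragments, so the decomposition is dependency-preserving.

none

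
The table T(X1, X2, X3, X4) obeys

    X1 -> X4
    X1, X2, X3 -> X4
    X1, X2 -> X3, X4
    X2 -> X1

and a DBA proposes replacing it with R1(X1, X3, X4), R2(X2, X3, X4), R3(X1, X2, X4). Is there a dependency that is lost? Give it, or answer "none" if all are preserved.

none

X1 → X4 lies within R1.
X1, X2, X3 → X4: restricted closure across fragments reaches X4.
X1, X2 → X3, X4: restricted closure across fragments reaches X3, X4.
X2 → X1 lies within R3.
Every dependency is enforceable on the fragments, so the decomposition is dependency-preserving.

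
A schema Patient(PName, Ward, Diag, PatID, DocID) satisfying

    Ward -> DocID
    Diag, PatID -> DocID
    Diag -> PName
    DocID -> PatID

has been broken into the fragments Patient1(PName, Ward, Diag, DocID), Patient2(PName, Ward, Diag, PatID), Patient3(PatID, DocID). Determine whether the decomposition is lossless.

Chase test. Columns are PName, Ward, Diag, PatID, DocID; row i has aⱼ where attribute j ∈ Patienti, else bᵢⱼ.
Initial tableau (one row per fragment):
  row 1: a1 a2 a3 b14 a5
  row 2: a1 a2 a3 a4 b25
  row 3: b31 b32 b33 a4 a5
Rows 1 and 2 agree on Ward; apply Ward→DocID and equate their DocID entries.
Rows 1 and 2 agree on DocID; apply DocID→PatID and equate their PatID entries.
Row 1 is now all distinguished symbols — the join is lossless.

Yes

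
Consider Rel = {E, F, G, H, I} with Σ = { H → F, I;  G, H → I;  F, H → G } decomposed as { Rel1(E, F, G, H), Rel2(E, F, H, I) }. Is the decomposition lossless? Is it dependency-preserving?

lossless and dependency-preserving

Lossless test: (E, F, H)⁺ = {E, F, G, H, I}, which contains all of one fragment — lossless.
Dependency preservation: G, H → I is not contained in any single fragment, but the restricted closure of its left-hand side across the fragments still reaches the right-hand side; the remaining FDs each lie inside some fragment. All dependencies are preserved.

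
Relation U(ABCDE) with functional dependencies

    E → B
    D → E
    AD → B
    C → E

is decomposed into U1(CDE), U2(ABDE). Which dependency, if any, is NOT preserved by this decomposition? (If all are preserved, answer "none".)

none

E → B lies within U2.
D → E lies within U1.
AD → B lies within U2.
C → E lies within U1.
Every dependency is enforceable on the fragments, so the decomposition is dependency-preserving.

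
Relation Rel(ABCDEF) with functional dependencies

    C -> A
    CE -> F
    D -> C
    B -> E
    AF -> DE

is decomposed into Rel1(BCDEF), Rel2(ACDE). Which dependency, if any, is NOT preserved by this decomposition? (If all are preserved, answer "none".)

Check AF → DE: no single fragment contains all of {ADEF}, and the restricted closure of {AF} across the fragments never reaches {DE}.
C → A is preserved.
CE → F is preserved.
D → C is preserved.
B → E is preserved.

AF -> DE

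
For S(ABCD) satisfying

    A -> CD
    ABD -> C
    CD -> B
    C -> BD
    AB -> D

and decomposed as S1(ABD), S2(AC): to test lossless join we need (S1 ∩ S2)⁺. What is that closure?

S1 ∩ S2 = {A}.
A → CD applies, adding CD
CD → B applies, adding B
Closure: {ABCD}.

ABCD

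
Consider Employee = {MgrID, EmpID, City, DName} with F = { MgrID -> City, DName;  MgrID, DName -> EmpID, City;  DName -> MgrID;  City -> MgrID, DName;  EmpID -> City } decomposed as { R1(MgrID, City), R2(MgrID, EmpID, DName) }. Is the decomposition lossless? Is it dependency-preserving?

Lossless test: (MgrID)⁺ = {MgrID, EmpID, City, DName}, which contains all of one fragment — lossless.
Dependency preservation: MgrID → City, DName; MgrID, DName → EmpID, City; City → MgrID, DName; EmpID → City are not contained in any single fragment, but the restricted closure of each left-hand side across the fragments still reaches the right-hand side; the remaining FDs each lie inside some fragment. All dependencies are preserved.

lossless and dependency-preserving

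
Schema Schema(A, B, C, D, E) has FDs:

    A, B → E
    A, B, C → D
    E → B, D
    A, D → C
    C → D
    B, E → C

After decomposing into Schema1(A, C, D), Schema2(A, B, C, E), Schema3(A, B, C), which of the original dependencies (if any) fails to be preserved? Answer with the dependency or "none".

none

A, B → E lies within Schema2.
A, B, C → D: restricted closure across fragments reaches D.
E → B, D: restricted closure across fragments reaches B, D.
A, D → C lies within Schema1.
C → D lies within Schema1.
B, E → C lies within Schema2.
Every dependency is enforceable on the fragments, so the decomposition is dependency-preserving.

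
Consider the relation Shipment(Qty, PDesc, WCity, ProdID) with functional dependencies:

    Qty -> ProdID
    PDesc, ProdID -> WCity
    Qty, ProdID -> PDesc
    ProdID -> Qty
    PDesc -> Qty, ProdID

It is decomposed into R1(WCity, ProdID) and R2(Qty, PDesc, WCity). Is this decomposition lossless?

Common attributes: R1 ∩ R2 = {WCity}.
No dependency enlarges {WCity}, so (WCity)⁺ = {WCity}.
The closure contains neither all of R1 = {WCity, ProdID} nor all of R2 = {Qty, PDesc, WCity}, so the common attributes are not a superkey of either fragment. The join is lossy.

No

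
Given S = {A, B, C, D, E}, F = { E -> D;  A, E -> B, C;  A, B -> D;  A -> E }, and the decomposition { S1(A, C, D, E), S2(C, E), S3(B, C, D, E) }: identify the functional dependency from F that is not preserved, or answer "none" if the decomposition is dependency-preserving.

Check A, E → B, C: no single fragment contains all of {A, B, C, E}, and the restricted closure of {A, E} across the fragments never reaches {B, C}.
E → D is preserved.
A, B → D is preserved.
A → E is preserved.

A, E -> B, C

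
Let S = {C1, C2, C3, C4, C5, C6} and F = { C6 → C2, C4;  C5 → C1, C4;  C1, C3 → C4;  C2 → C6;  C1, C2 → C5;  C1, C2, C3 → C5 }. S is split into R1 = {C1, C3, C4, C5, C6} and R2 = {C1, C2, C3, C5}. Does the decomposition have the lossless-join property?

Common attributes: R1 ∩ R2 = {C1, C3, C5}.
Closure of {C1, C3, C5}: C5 → C1, C4 applies, adding C4. So (C1, C3, C5)⁺ = {C1, C3, C4, C5}.
The closure contains neither all of R1 = {C1, C3, C4, C5, C6} nor all of R2 = {C1, C2, C3, C5}, so the common attributes are not a superkey of either fragment. The join is lossy.

No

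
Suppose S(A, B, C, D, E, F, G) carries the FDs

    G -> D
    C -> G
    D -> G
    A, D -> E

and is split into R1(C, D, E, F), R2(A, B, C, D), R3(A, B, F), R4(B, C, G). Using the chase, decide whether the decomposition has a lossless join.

No

Chase test. Columns are A, B, C, D, E, F, G; row i has aⱼ where attribute j ∈ Ri, else bᵢⱼ.
Initial tableau (one row per fragment):
  row 1: b11 b12 a3 a4 a5 a6 b17
  row 2: a1 a2 a3 a4 b25 b26 b27
  row 3: a1 a2 b33 b34 b35 a6 b37
  row 4: b41 a2 a3 b44 b45 b46 a7
Rows 1 and 2 agree on C; apply C→G and equate their G entries.
Rows 1 and 4 agree on C; apply C→G and equate their G entries.
Rows 1 and 4 agree on G; apply G→D and equate their D entries.
No row becomes fully distinguished — the join is lossy.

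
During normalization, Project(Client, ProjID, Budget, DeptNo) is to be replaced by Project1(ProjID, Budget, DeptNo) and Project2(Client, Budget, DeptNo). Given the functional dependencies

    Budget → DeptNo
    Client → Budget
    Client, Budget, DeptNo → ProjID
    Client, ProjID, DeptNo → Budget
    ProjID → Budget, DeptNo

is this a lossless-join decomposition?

Common attributes: Project1 ∩ Project2 = {Budget, DeptNo}.
No dependency enlarges {Budget, DeptNo}, so (Budget, DeptNo)⁺ = {Budget, DeptNo}.
The closure contains neither all of Project1 = {ProjID, Budget, DeptNo} nor all of Project2 = {Client, Budget, DeptNo}, so the common attributes are not a superkey of either fragment. The join is lossy.

No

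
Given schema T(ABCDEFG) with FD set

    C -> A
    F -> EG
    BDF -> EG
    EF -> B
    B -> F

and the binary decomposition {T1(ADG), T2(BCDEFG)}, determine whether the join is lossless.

No

Common attributes: T1 ∩ T2 = {DG}.
No dependency enlarges {DG}, so (DG)⁺ = {DG}.
The closure contains neither all of T1 = {ADG} nor all of T2 = {BCDEFG}, so the common attributes are not a superkey of either fragment. The join is lossy.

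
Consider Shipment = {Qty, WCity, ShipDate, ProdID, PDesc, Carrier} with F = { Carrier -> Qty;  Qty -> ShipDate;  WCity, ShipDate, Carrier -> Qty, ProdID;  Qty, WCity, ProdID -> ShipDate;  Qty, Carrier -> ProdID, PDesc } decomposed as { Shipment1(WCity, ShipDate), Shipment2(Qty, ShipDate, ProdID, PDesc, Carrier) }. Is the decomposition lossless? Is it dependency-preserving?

lossy but dependency-preserving

Lossless test: (ShipDate)⁺ = {ShipDate}, which is a superkey of neither fragment — lossy.
Dependency preservation: WCity, ShipDate, Carrier → Qty, ProdID; Qty, WCity, ProdID → ShipDate are not contained in any single fragment, but the restricted closure of each left-hand side across the fragments still reaches the right-hand side; the remaining FDs each lie inside some fragment. All dependencies are preserved.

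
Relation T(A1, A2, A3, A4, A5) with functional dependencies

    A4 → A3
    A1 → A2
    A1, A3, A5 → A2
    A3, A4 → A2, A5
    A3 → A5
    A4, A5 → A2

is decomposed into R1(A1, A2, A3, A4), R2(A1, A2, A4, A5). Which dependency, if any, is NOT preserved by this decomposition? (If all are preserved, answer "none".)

A3 → A5

Check A3 → A5: no single fragment contains all of {A3, A5}, and the restricted closure of {A3} across the fragments never reaches {A5}.
A4 → A3 is preserved.
A1 → A2 is preserved.
A1, A3, A5 → A2 is preserved.
A3, A4 → A2, A5 is preserved.
A4, A5 → A2 is preserved.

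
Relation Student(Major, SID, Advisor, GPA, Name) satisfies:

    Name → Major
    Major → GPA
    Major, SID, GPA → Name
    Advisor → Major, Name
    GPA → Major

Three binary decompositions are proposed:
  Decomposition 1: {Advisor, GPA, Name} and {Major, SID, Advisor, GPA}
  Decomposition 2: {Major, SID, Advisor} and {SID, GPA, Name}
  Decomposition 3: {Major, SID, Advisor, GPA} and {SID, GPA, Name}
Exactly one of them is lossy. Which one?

Decomposition 1: common = {Advisor, GPA}, closure = {Major, Advisor, GPA, Name} → lossless.
Decomposition 2: common = {SID}, closure = {SID} → lossy.
Decomposition 3: common = {SID, GPA}, closure = {Major, SID, GPA, Name} → lossless.

Decomposition 2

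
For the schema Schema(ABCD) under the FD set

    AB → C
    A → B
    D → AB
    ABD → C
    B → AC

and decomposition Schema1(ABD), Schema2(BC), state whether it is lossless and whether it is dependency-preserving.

Lossless test: (B)⁺ = {ABC}, which contains all of one fragment — lossless.
Dependency preservation: AB → C; ABD → C; B → AC are not contained in any single fragment, but the restricted closure of each left-hand side across the fragments still reaches the right-hand side; the remaining FDs each lie inside some fragment. All dependencies are preserved.

lossless and dependency-preserving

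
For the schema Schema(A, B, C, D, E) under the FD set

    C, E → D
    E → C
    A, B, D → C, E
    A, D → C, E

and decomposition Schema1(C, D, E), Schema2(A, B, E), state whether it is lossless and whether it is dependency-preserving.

Lossless test: (E)⁺ = {C, D, E}, which contains all of one fragment — lossless.
Dependency preservation: the restricted closure of {A, B, D} across the fragments never reaches {C, E}, so A, B, D → C, E cannot be enforced without a join — not preserved.

lossless but not dependency-preserving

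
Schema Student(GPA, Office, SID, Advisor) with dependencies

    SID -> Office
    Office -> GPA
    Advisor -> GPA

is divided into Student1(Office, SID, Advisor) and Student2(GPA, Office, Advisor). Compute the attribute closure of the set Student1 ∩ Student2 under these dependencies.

Student1 ∩ Student2 = {Office, Advisor}.
Office → GPA applies, adding GPA
Closure: {GPA, Office, Advisor}.

GPA, Office, Advisor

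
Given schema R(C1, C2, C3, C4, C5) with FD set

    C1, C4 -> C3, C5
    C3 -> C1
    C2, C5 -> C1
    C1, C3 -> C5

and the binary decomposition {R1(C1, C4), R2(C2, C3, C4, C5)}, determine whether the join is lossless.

Common attributes: R1 ∩ R2 = {C4}.
No dependency enlarges {C4}, so (C4)⁺ = {C4}.
The closure contains neither all of R1 = {C1, C4} nor all of R2 = {C2, C3, C4, C5}, so the common attributes are not a superkey of either fragment. The join is lossy.

No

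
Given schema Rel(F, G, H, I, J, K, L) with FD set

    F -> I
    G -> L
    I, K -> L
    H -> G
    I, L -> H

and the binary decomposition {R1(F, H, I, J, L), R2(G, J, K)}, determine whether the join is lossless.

No

Common attributes: R1 ∩ R2 = {J}.
No dependency enlarges {J}, so (J)⁺ = {J}.
The closure contains neither all of R1 = {F, H, I, J, L} nor all of R2 = {G, J, K}, so the common attributes are not a superkey of either fragment. The join is lossy.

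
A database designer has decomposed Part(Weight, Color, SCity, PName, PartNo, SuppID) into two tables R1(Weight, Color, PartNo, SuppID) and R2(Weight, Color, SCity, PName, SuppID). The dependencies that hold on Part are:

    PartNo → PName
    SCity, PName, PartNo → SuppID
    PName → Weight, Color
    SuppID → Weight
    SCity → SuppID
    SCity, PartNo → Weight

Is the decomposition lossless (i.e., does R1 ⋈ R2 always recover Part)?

No

Common attributes: R1 ∩ R2 = {Weight, Color, SuppID}.
No dependency enlarges {Weight, Color, SuppID}, so (Weight, Color, SuppID)⁺ = {Weight, Color, SuppID}.
The closure contains neither all of R1 = {Weight, Color, PartNo, SuppID} nor all of R2 = {Weight, Color, SCity, PName, SuppID}, so the common attributes are not a superkey of either fragment. The join is lossy.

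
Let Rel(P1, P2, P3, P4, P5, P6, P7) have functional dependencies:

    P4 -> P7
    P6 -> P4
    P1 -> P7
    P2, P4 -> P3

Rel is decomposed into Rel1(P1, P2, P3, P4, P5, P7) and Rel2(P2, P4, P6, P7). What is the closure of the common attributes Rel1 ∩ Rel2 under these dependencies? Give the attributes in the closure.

Rel1 ∩ Rel2 = {P2, P4, P7}.
P2, P4 → P3 applies, adding P3
Closure: {P2, P3, P4, P7}.

P2, P3, P4, P7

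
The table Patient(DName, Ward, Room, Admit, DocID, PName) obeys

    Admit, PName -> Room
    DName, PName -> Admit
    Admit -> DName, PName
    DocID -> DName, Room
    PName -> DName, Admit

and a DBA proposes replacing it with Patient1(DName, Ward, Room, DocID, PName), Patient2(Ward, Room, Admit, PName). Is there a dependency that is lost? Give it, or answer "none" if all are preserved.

Admit, PName → Room lies within Patient2.
DName, PName → Admit: restricted closure across fragments reaches Admit.
Admit → DName, PName: restricted closure across fragments reaches DName, PName.
DocID → DName, Room lies within Patient1.
PName → DName, Admit: restricted closure across fragments reaches DName, Admit.
Every dependency is enforceable on the fragments, so the decomposition is dependency-preserving.

none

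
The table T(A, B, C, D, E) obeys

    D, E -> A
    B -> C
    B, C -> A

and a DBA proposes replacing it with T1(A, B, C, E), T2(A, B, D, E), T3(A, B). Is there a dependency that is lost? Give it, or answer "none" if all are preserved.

none

D, E → A lies within T2.
B → C lies within T1.
B, C → A lies within T1.
Every dependency is enforceable on the fragments, so the decomposition is dependency-preserving.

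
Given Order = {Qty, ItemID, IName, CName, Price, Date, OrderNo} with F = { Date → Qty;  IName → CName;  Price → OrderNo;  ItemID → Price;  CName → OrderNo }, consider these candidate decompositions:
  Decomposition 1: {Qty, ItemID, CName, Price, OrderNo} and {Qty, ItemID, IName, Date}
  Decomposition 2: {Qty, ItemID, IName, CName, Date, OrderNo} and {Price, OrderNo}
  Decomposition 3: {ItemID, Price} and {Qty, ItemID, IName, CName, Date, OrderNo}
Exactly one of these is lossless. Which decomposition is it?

Decomposition 3

Decomposition 1: common = {Qty, ItemID}, closure = {Qty, ItemID, Price, OrderNo} → lossy.
Decomposition 2: common = {OrderNo}, closure = {OrderNo} → lossy.
Decomposition 3: common = {ItemID}, closure = {ItemID, Price, OrderNo} → lossless.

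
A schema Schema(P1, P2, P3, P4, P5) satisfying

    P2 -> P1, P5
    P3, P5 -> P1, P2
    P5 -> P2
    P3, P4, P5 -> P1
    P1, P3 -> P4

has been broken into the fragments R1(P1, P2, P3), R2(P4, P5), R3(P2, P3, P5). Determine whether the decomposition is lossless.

Chase test. Columns are P1, P2, P3, P4, P5; row i has aⱼ where attribute j ∈ Ri, else bᵢⱼ.
Initial tableau (one row per fragment):
  row 1: a1 a2 a3 b14 b15
  row 2: b21 b22 b23 a4 a5
  row 3: b31 a2 a3 b34 a5
Rows 1 and 3 agree on P2; apply P2→P1, P5 and equate their P1, P5 entries.
Rows 1 and 2 agree on P5; apply P5→P2 and equate their P2 entries.
Rows 1 and 3 agree on P1, P3; apply P1, P3→P4 and equate their P4 entries.
Rows 1 and 2 agree on P2; apply P2→P1, P5 and equate their P1, P5 entries.
No row becomes fully distinguished — the join is lossy.

No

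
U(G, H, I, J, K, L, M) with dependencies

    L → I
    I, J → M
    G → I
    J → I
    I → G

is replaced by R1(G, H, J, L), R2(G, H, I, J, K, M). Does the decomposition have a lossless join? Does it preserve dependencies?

Lossless test: (G, H, J)⁺ = {G, H, I, J, M}, which is a superkey of neither fragment — lossy.
Dependency preservation: L → I is not contained in any single fragment, but the restricted closure of its left-hand side across the fragments still reaches the right-hand side; the remaining FDs each lie inside some fragment. All dependencies are preserved.

lossy but dependency-preserving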